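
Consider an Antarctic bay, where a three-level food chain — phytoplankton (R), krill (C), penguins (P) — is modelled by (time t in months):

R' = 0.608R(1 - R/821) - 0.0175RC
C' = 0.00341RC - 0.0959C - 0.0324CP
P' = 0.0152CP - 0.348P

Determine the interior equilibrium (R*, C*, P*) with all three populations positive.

From dP/dt = 0: 0.0152C* = 0.348, so C* = 22.9.
From dR/dt = 0: 0.608(1 - R*/821) = 0.0175·22.9, giving R* = 821·(1 - 0.659) = 280.
From dC/dt = 0: 0.00341·280 - 0.0959 = 0.0324P*, so P* = 0.859/0.0324 = 26.5.

R* ≈ 280, C* ≈ 22.9, P* ≈ 26.5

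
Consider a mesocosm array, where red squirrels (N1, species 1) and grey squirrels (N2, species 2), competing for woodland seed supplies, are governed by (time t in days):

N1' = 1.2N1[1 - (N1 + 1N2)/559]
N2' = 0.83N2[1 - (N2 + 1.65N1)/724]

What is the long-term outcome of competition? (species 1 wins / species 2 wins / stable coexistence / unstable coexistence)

Compare the nullcline intercepts: K1/α12 = 559/1 = 559 < K2 = 724; K2/α21 = 724/1.65 = 439 < K1 = 559.
Since both are reversed, neither can invade when rare; the interior point is a saddle.

unstable coexistence (outcome depends on initial conditions)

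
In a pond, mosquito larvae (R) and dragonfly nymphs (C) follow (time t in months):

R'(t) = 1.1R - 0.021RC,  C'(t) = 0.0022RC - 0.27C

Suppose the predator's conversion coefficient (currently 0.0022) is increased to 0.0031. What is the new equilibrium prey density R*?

R* ≈ 87.1

At the interior fixed point, setting dC/dt = 0 with C > 0 fixes R* = (predator death rate)/(RC coefficient) — independent of the other coefficients.
With the change, R* = 0.27/0.0031 = 87.1; it falls from 123.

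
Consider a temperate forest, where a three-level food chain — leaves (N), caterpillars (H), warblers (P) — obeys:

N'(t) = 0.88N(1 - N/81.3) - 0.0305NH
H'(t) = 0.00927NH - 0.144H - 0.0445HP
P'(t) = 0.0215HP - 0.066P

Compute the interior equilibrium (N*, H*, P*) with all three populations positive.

N* ≈ 72.7, H* ≈ 3.07, P* ≈ 11.9

From dP/dt = 0: 0.0215H* = 0.066, so H* = 3.07.
From dN/dt = 0: 0.88(1 - N*/81.3) = 0.0305·3.07, giving N* = 81.3·(1 - 0.106) = 72.7.
From dH/dt = 0: 0.00927·72.7 - 0.144 = 0.0445P*, so P* = 0.529/0.0445 = 11.9.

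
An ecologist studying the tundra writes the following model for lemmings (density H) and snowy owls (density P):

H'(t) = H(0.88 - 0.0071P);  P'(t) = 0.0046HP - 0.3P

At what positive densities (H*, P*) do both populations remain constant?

Set dP/dt = 0 with P > 0: 0.0046H - 0.3 = 0, so H* = 0.3/0.0046 = 65.2.
Set dH/dt = 0 with H > 0: 0.88 - 0.0071P = 0, so P* = 0.88/0.0071 = 124.

H* ≈ 65.2, P* ≈ 124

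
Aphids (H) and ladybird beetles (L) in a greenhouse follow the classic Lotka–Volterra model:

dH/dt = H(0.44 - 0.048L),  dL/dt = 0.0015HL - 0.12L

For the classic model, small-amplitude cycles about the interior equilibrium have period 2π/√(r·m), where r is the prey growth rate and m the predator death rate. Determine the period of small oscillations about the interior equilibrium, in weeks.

T ≈ 27.3 weeks

Here r = 0.44 and m = 0.12, so r·m = 0.0528.
ω = √0.0528 = 0.23 per week, hence T = 2π/ω ≈ 27.3 weeks.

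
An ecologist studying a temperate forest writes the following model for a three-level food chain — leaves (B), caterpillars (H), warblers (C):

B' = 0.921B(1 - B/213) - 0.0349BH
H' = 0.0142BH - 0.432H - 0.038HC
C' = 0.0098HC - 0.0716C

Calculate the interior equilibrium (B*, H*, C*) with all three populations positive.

B* ≈ 154, H* ≈ 7.31, C* ≈ 46.2

From dC/dt = 0: 0.0098H* = 0.0716, so H* = 7.31.
From dB/dt = 0: 0.921(1 - B*/213) = 0.0349·7.31, giving B* = 213·(1 - 0.277) = 154.
From dH/dt = 0: 0.0142·154 - 0.432 = 0.038C*, so C* = 1.76/0.038 = 46.2.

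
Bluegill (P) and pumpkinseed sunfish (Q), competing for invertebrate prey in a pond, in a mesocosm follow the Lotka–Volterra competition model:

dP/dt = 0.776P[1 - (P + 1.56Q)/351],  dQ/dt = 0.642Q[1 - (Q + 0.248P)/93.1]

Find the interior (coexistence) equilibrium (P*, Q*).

P* ≈ 336, Q* ≈ 9.87

Setting both brackets to zero gives the nullclines P + 1.56Q = 351 and 0.248P + Q = 93.1.
Substituting Q = 93.1 - 0.248P into the first: P(1 - 1.56·0.248) = 351 - 1.56·93.1.
So P* = 206/0.613 = 336, and then Q* = 93.1 - 0.248·336 = 9.87.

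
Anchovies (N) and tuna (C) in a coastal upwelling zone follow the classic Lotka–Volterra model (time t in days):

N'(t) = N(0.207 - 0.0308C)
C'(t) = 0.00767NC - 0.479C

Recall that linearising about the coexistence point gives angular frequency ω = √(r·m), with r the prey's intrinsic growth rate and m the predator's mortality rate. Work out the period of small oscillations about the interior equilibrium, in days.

Here r = 0.207 and m = 0.479, so r·m = 0.0992.
ω = √0.0992 = 0.315 per day, hence T = 2π/ω ≈ 20 days.

T ≈ 20 days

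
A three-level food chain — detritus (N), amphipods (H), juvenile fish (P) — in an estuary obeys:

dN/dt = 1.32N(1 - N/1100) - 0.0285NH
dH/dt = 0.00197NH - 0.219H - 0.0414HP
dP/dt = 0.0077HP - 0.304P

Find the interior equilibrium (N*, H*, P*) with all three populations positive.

From dP/dt = 0: 0.0077H* = 0.304, so H* = 39.5.
From dN/dt = 0: 1.32(1 - N*/1100) = 0.0285·39.5, giving N* = 1100·(1 - 0.852) = 162.
From dH/dt = 0: 0.00197·162 - 0.219 = 0.0414P*, so P* = 0.101/0.0414 = 2.43.

N* ≈ 162, H* ≈ 39.5, P* ≈ 2.43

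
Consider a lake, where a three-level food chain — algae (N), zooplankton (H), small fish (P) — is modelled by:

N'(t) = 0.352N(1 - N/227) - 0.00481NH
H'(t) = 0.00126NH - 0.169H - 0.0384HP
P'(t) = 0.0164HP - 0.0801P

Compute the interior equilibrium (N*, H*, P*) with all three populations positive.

N* ≈ 212, H* ≈ 4.88, P* ≈ 2.55

From dP/dt = 0: 0.0164H* = 0.0801, so H* = 4.88.
From dN/dt = 0: 0.352(1 - N*/227) = 0.00481·4.88, giving N* = 227·(1 - 0.0667) = 212.
From dH/dt = 0: 0.00126·212 - 0.169 = 0.0384P*, so P* = 0.0979/0.0384 = 2.55.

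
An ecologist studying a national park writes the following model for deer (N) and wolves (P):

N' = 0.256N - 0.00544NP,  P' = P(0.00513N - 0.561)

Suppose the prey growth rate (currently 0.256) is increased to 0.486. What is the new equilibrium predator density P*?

At the interior fixed point, setting dN/dt = 0 with N > 0 fixes P* = (prey growth rate)/(NP coefficient) — independent of the other coefficients.
With the change, P* = 0.486/0.00544 = 89.3; it rises from 47.1.

P* ≈ 89.3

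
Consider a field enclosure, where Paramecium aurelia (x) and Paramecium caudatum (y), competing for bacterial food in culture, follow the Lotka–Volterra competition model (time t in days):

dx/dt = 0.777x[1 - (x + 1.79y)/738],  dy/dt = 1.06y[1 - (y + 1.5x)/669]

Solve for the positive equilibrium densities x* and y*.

Setting both brackets to zero gives the nullclines x + 1.79y = 738 and 1.5x + y = 669.
Substituting y = 669 - 1.5x into the first: x(1 - 1.79·1.5) = 738 - 1.79·669.
So x* = -460/-1.69 = 273, and then y* = 669 - 1.5·273 = 260.

x* ≈ 273, y* ≈ 260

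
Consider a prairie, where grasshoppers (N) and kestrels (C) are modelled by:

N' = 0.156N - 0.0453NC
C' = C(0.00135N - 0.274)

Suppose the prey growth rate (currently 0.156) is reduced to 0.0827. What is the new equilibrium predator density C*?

At the interior fixed point, setting dN/dt = 0 with N > 0 fixes C* = (prey growth rate)/(NC coefficient) — independent of the other coefficients.
With the change, C* = 0.0827/0.0453 = 1.83; it falls from 3.44.

C* ≈ 1.83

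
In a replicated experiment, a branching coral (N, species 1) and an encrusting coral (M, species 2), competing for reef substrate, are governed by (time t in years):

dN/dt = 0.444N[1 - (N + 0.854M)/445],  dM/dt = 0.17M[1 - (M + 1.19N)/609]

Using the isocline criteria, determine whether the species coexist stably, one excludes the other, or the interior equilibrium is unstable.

Compare the nullcline intercepts: K1/α12 = 445/0.854 = 521 < K2 = 609; K2/α21 = 609/1.19 = 512 > K1 = 445.
Since the inequalities point opposite ways, species 2 can invade but species 1 cannot.

species 2 excludes species 1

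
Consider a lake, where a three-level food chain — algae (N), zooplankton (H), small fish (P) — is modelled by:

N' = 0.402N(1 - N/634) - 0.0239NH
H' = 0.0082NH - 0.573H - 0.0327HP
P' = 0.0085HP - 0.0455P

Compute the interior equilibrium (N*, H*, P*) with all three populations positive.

From dP/dt = 0: 0.0085H* = 0.0455, so H* = 5.35.
From dN/dt = 0: 0.402(1 - N*/634) = 0.0239·5.35, giving N* = 634·(1 - 0.318) = 432.
From dH/dt = 0: 0.0082·432 - 0.573 = 0.0327P*, so P* = 2.97/0.0327 = 90.9.

N* ≈ 432, H* ≈ 5.35, P* ≈ 90.9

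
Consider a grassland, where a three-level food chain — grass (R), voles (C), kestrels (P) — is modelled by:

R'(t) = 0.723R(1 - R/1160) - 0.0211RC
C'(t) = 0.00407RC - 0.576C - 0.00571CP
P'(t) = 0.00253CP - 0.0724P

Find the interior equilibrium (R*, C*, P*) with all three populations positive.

R* ≈ 191, C* ≈ 28.6, P* ≈ 35.4

From dP/dt = 0: 0.00253C* = 0.0724, so C* = 28.6.
From dR/dt = 0: 0.723(1 - R*/1160) = 0.0211·28.6, giving R* = 1160·(1 - 0.835) = 191.
From dC/dt = 0: 0.00407·191 - 0.576 = 0.00571P*, so P* = 0.202/0.00571 = 35.4.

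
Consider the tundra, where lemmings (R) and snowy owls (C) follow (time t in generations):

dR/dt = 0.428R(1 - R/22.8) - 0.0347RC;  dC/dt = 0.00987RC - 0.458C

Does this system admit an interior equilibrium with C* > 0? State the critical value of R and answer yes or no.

Threshold R = 46.4; K < 46.4, so no, the predator goes extinct.

The predator equation gives dC/dt > 0 only when R > 0.458/0.00987 = 46.4.
Without the predator, R → K = 22.8. Since 22.8 < 46.4, the predator cannot invade.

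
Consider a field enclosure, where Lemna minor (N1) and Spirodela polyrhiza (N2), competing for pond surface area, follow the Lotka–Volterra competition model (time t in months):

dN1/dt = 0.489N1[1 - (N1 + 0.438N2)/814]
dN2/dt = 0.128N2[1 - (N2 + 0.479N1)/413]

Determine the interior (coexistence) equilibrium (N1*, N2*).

Setting both brackets to zero gives the nullclines N1 + 0.438N2 = 814 and 0.479N1 + N2 = 413.
Substituting N2 = 413 - 0.479N1 into the first: N1(1 - 0.438·0.479) = 814 - 0.438·413.
So N1* = 633/0.79 = 801, and then N2* = 413 - 0.479·801 = 29.2.

N1* ≈ 801, N2* ≈ 29.2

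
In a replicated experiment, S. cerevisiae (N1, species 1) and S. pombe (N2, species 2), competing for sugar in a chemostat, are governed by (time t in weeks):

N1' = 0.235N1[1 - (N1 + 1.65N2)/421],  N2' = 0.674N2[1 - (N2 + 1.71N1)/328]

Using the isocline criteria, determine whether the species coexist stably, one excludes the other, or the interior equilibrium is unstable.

unstable coexistence (outcome depends on initial conditions)

Compare the nullcline intercepts: K1/α12 = 421/1.65 = 255 < K2 = 328; K2/α21 = 328/1.71 = 192 < K1 = 421.
Since both are reversed, neither can invade when rare; the interior point is a saddle.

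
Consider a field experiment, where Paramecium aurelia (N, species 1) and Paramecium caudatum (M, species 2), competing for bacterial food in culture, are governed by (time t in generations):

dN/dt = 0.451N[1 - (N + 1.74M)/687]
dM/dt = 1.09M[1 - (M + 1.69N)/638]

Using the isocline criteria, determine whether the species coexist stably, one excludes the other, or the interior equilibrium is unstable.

Compare the nullcline intercepts: K1/α12 = 687/1.74 = 395 < K2 = 638; K2/α21 = 638/1.69 = 378 < K1 = 687.
Since both are reversed, neither can invade when rare; the interior point is a saddle.

unstable coexistence (outcome depends on initial conditions)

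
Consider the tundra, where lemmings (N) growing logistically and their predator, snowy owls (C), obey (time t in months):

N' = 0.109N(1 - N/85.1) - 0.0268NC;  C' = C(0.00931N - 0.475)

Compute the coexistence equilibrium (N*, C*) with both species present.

From dC/dt = 0 with C > 0: 0.00931N* = 0.475, so N* = 51.
Substitute into dN/dt = 0: 0.109(1 - 51/85.1) = 0.0268C*.
The bracket is 0.4, giving C* = 0.0437/0.0268 = 1.63.

N* ≈ 51, C* ≈ 1.63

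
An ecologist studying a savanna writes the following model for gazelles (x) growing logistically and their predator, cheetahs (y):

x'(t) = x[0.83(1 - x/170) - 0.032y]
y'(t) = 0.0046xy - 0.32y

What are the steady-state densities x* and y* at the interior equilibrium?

From dy/dt = 0 with y > 0: 0.0046x* = 0.32, so x* = 69.6.
Substitute into dx/dt = 0: 0.83(1 - 69.6/170) = 0.032y*.
The bracket is 0.591, giving y* = 0.49/0.032 = 15.3.

x* ≈ 69.6, y* ≈ 15.3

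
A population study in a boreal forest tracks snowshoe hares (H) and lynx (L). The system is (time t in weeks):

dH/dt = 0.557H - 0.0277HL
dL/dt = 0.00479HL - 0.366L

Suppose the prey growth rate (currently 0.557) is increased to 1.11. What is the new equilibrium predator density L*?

L* ≈ 40.1

At the interior fixed point, setting dH/dt = 0 with H > 0 fixes L* = (prey growth rate)/(HL coefficient) — independent of the other coefficients.
With the change, L* = 1.11/0.0277 = 40.1; it rises from 20.1.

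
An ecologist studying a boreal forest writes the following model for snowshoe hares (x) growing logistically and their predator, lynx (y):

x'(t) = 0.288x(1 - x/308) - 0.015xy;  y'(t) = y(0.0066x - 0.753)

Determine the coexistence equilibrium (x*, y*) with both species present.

x* ≈ 114, y* ≈ 12.1

From dy/dt = 0 with y > 0: 0.0066x* = 0.753, so x* = 114.
Substitute into dx/dt = 0: 0.288(1 - 114/308) = 0.015y*.
The bracket is 0.63, giving y* = 0.181/0.015 = 12.1.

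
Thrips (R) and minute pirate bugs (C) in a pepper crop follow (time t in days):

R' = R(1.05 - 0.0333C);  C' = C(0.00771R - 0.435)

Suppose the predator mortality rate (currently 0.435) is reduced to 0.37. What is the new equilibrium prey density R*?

At the interior fixed point, setting dC/dt = 0 with C > 0 fixes R* = (predator death rate)/(RC coefficient) — independent of the other coefficients.
With the change, R* = 0.37/0.00771 = 48; it falls from 56.4.

R* ≈ 48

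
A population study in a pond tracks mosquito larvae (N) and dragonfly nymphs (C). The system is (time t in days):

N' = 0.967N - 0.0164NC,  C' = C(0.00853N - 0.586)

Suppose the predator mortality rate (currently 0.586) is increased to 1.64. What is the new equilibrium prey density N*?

N* ≈ 192

At the interior fixed point, setting dC/dt = 0 with C > 0 fixes N* = (predator death rate)/(NC coefficient) — independent of the other coefficients.
With the change, N* = 1.64/0.00853 = 192; it rises from 68.7.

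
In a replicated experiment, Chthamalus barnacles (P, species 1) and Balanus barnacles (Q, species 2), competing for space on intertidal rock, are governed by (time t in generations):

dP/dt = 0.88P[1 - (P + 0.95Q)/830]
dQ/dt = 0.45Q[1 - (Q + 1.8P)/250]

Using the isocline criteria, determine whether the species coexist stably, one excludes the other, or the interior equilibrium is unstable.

species 1 excludes species 2

Compare the nullcline intercepts: K1/α12 = 830/0.95 = 874 > K2 = 250; K2/α21 = 250/1.8 = 139 < K1 = 830.
Since the inequalities point opposite ways, species 1 can invade but species 2 cannot.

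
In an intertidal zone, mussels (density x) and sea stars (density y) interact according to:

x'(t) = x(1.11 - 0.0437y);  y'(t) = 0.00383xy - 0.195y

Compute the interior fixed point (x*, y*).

x* ≈ 50.9, y* ≈ 25.4

Set dy/dt = 0 with y > 0: 0.00383x - 0.195 = 0, so x* = 0.195/0.00383 = 50.9.
Set dx/dt = 0 with x > 0: 1.11 - 0.0437y = 0, so y* = 1.11/0.0437 = 25.4.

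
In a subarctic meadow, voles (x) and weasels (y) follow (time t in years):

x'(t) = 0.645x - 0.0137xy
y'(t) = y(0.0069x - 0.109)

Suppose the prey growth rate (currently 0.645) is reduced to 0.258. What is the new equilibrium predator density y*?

At the interior fixed point, setting dx/dt = 0 with x > 0 fixes y* = (prey growth rate)/(xy coefficient) — independent of the other coefficients.
With the change, y* = 0.258/0.0137 = 18.8; it falls from 47.1.

y* ≈ 18.8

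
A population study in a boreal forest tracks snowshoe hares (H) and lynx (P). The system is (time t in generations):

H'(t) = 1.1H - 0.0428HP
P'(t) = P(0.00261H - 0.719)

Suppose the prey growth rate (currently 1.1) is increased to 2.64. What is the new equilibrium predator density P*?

At the interior fixed point, setting dH/dt = 0 with H > 0 fixes P* = (prey growth rate)/(HP coefficient) — independent of the other coefficients.
With the change, P* = 2.64/0.0428 = 61.7; it rises from 25.7.

P* ≈ 61.7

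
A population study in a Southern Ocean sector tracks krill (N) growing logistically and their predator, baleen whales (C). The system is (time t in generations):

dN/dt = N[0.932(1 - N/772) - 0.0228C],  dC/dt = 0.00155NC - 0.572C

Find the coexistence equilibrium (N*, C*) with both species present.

N* ≈ 369, C* ≈ 21.3

From dC/dt = 0 with C > 0: 0.00155N* = 0.572, so N* = 369.
Substitute into dN/dt = 0: 0.932(1 - 369/772) = 0.0228C*.
The bracket is 0.522, giving C* = 0.486/0.0228 = 21.3.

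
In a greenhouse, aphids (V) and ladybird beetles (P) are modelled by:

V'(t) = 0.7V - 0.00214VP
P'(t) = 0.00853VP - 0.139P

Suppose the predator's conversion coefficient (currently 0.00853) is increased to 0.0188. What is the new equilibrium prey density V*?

V* ≈ 7.39

At the interior fixed point, setting dP/dt = 0 with P > 0 fixes V* = (predator death rate)/(VP coefficient) — independent of the other coefficients.
With the change, V* = 0.139/0.0188 = 7.39; it falls from 16.3.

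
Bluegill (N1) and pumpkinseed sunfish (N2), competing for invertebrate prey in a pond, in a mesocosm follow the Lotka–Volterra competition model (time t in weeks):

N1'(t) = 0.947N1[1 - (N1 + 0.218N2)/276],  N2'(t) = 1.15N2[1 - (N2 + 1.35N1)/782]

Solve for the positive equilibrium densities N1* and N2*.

N1* ≈ 150, N2* ≈ 580

Setting both brackets to zero gives the nullclines N1 + 0.218N2 = 276 and 1.35N1 + N2 = 782.
Substituting N2 = 782 - 1.35N1 into the first: N1(1 - 0.218·1.35) = 276 - 0.218·782.
So N1* = 106/0.706 = 150, and then N2* = 782 - 1.35·150 = 580.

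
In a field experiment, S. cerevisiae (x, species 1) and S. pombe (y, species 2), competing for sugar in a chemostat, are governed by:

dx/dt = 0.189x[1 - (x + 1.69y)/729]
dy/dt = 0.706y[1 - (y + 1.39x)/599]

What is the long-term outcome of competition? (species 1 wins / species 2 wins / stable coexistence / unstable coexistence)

Compare the nullcline intercepts: K1/α12 = 729/1.69 = 431 < K2 = 599; K2/α21 = 599/1.39 = 431 < K1 = 729.
Since both are reversed, neither can invade when rare; the interior point is a saddle.

unstable coexistence (outcome depends on initial conditions)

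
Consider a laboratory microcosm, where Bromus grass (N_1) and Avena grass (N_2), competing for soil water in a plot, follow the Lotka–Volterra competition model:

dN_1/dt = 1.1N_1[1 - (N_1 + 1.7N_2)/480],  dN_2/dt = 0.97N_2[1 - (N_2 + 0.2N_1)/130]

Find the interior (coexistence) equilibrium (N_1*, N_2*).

Setting both brackets to zero gives the nullclines N_1 + 1.7N_2 = 480 and 0.2N_1 + N_2 = 130.
Substituting N_2 = 130 - 0.2N_1 into the first: N_1(1 - 1.7·0.2) = 480 - 1.7·130.
So N_1* = 259/0.66 = 392, and then N_2* = 130 - 0.2·392 = 51.5.

N_1* ≈ 392, N_2* ≈ 51.5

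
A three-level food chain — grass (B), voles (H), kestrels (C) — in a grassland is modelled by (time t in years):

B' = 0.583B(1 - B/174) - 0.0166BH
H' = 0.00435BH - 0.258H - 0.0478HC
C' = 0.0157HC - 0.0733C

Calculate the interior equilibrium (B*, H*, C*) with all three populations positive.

From dC/dt = 0: 0.0157H* = 0.0733, so H* = 4.67.
From dB/dt = 0: 0.583(1 - B*/174) = 0.0166·4.67, giving B* = 174·(1 - 0.133) = 151.
From dH/dt = 0: 0.00435·151 - 0.258 = 0.0478C*, so C* = 0.398/0.0478 = 8.33.

B* ≈ 151, H* ≈ 4.67, C* ≈ 8.33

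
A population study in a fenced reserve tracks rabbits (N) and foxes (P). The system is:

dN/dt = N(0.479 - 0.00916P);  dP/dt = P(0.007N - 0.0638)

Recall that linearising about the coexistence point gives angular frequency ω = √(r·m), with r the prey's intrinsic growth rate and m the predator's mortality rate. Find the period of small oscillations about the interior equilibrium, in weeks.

T ≈ 35.9 weeks

Here r = 0.479 and m = 0.0638, so r·m = 0.0306.
ω = √0.0306 = 0.175 per week, hence T = 2π/ω ≈ 35.9 weeks.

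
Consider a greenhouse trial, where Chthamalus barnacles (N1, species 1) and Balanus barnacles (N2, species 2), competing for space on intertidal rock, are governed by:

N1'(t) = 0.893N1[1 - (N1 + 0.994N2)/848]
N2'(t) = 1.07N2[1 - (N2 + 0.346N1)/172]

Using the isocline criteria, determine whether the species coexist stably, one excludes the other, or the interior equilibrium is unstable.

species 1 excludes species 2

Compare the nullcline intercepts: K1/α12 = 848/0.994 = 853 > K2 = 172; K2/α21 = 172/0.346 = 497 < K1 = 848.
Since the inequalities point opposite ways, species 1 can invade but species 2 cannot.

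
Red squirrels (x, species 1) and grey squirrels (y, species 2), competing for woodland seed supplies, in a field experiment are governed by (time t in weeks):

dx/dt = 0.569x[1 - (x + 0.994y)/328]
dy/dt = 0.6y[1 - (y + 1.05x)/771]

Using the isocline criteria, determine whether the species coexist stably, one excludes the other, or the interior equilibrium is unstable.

species 2 excludes species 1

Compare the nullcline intercepts: K1/α12 = 328/0.994 = 330 < K2 = 771; K2/α21 = 771/1.05 = 734 > K1 = 328.
Since the inequalities point opposite ways, species 2 can invade but species 1 cannot.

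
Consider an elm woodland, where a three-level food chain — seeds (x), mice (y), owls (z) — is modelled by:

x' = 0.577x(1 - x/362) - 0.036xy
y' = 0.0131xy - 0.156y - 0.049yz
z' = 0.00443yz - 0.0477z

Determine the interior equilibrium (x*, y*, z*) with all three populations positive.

x* ≈ 119, y* ≈ 10.8, z* ≈ 28.6

From dz/dt = 0: 0.00443y* = 0.0477, so y* = 10.8.
From dx/dt = 0: 0.577(1 - x*/362) = 0.036·10.8, giving x* = 362·(1 - 0.672) = 119.
From dy/dt = 0: 0.0131·119 - 0.156 = 0.049z*, so z* = 1.4/0.049 = 28.6.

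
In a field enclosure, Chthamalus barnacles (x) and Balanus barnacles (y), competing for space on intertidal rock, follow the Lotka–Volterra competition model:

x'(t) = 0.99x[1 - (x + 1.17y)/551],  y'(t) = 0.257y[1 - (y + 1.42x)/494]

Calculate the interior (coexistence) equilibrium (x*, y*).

Setting both brackets to zero gives the nullclines x + 1.17y = 551 and 1.42x + y = 494.
Substituting y = 494 - 1.42x into the first: x(1 - 1.17·1.42) = 551 - 1.17·494.
So x* = -27/-0.661 = 40.8, and then y* = 494 - 1.42·40.8 = 436.

x* ≈ 40.8, y* ≈ 436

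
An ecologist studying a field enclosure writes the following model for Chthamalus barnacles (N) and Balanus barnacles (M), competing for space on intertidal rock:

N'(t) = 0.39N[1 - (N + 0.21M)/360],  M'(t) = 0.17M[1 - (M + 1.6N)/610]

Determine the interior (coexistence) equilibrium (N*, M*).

Setting both brackets to zero gives the nullclines N + 0.21M = 360 and 1.6N + M = 610.
Substituting M = 610 - 1.6N into the first: N(1 - 0.21·1.6) = 360 - 0.21·610.
So N* = 232/0.664 = 349, and then M* = 610 - 1.6·349 = 51.2.

N* ≈ 349, M* ≈ 51.2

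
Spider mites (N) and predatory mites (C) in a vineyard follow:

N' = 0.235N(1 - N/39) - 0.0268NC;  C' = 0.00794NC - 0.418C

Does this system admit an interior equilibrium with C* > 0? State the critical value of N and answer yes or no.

The predator equation gives dC/dt > 0 only when N > 0.418/0.00794 = 52.6.
Without the predator, N → K = 39. Since 39 < 52.6, the predator cannot invade.

Threshold N = 52.6; K < 52.6, so no, the predator goes extinct.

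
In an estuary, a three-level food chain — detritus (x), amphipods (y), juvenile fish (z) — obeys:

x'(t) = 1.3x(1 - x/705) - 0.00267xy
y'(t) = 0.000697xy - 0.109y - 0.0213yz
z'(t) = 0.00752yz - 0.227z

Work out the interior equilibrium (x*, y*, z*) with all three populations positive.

From dz/dt = 0: 0.00752y* = 0.227, so y* = 30.2.
From dx/dt = 0: 1.3(1 - x*/705) = 0.00267·30.2, giving x* = 705·(1 - 0.062) = 661.
From dy/dt = 0: 0.000697·661 - 0.109 = 0.0213z*, so z* = 0.352/0.0213 = 16.5.

x* ≈ 661, y* ≈ 30.2, z* ≈ 16.5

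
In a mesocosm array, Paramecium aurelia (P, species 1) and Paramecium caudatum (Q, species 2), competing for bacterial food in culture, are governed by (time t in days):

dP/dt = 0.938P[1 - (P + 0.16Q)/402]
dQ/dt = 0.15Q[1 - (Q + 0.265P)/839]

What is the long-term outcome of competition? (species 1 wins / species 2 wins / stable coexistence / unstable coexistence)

stable coexistence

Compare the nullcline intercepts: K1/α12 = 402/0.16 = 2510 > K2 = 839; K2/α21 = 839/0.265 = 3170 > K1 = 402.
Since both inequalities hold, each species can invade when rare, so the interior equilibrium is stable.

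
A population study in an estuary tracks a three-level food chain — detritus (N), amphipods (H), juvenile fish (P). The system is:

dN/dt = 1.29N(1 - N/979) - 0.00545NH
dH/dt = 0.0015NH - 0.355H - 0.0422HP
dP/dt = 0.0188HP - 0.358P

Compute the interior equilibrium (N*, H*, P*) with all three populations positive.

From dP/dt = 0: 0.0188H* = 0.358, so H* = 19.
From dN/dt = 0: 1.29(1 - N*/979) = 0.00545·19, giving N* = 979·(1 - 0.0805) = 900.
From dH/dt = 0: 0.0015·900 - 0.355 = 0.0422P*, so P* = 0.995/0.0422 = 23.6.

N* ≈ 900, H* ≈ 19, P* ≈ 23.6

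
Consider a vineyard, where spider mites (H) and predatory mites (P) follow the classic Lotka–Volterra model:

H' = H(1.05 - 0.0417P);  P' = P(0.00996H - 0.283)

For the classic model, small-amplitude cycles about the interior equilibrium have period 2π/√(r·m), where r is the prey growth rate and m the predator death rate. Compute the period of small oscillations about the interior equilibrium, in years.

T ≈ 11.5 years

Here r = 1.05 and m = 0.283, so r·m = 0.297.
ω = √0.297 = 0.545 per year, hence T = 2π/ω ≈ 11.5 years.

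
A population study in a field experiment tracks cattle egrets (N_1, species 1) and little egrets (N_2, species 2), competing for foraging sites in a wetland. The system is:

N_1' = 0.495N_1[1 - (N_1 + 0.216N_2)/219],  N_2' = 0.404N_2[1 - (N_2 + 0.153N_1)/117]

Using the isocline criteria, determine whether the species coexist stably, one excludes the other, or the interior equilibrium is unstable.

stable coexistence

Compare the nullcline intercepts: K1/α12 = 219/0.216 = 1010 > K2 = 117; K2/α21 = 117/0.153 = 765 > K1 = 219.
Since both inequalities hold, each species can invade when rare, so the interior equilibrium is stable.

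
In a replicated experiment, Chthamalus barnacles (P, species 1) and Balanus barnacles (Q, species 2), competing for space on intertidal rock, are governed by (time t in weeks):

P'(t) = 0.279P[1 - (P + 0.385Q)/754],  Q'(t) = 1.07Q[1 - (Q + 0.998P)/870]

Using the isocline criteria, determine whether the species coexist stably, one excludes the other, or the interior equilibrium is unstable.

stable coexistence

Compare the nullcline intercepts: K1/α12 = 754/0.385 = 1960 > K2 = 870; K2/α21 = 870/0.998 = 872 > K1 = 754.
Since both inequalities hold, each species can invade when rare, so the interior equilibrium is stable.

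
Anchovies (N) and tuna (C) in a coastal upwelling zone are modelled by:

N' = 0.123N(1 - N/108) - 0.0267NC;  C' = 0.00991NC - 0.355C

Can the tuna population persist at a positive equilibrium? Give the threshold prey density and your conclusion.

The predator equation gives dC/dt > 0 only when N > 0.355/0.00991 = 35.8.
Without the predator, N → K = 108. Since 108 > 35.8, the predator can invade and persist.

Threshold N = 35.8; K > 35.8, so yes, the predator persists.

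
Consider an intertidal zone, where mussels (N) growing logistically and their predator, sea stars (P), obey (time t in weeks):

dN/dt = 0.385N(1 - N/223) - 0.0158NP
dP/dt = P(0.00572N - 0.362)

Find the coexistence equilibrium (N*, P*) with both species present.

N* ≈ 63.3, P* ≈ 17.5

From dP/dt = 0 with P > 0: 0.00572N* = 0.362, so N* = 63.3.
Substitute into dN/dt = 0: 0.385(1 - 63.3/223) = 0.0158P*.
The bracket is 0.716, giving P* = 0.276/0.0158 = 17.5.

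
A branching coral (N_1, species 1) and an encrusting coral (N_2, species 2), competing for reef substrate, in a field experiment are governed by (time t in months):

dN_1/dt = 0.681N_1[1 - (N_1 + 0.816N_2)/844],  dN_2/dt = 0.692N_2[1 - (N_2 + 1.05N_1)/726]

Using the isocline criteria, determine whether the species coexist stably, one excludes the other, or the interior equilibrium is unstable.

species 1 excludes species 2

Compare the nullcline intercepts: K1/α12 = 844/0.816 = 1030 > K2 = 726; K2/α21 = 726/1.05 = 691 < K1 = 844.
Since the inequalities point opposite ways, species 1 can invade but species 2 cannot.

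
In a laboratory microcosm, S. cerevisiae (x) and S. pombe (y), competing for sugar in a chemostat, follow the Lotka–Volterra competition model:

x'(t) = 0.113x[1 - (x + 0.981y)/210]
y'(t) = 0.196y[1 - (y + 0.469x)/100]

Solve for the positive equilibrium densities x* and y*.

x* ≈ 207, y* ≈ 2.8

Setting both brackets to zero gives the nullclines x + 0.981y = 210 and 0.469x + y = 100.
Substituting y = 100 - 0.469x into the first: x(1 - 0.981·0.469) = 210 - 0.981·100.
So x* = 112/0.54 = 207, and then y* = 100 - 0.469·207 = 2.8.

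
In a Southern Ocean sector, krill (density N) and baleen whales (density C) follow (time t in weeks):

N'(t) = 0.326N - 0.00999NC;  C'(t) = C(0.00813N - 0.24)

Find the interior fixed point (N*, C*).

Set dC/dt = 0 with C > 0: 0.00813N - 0.24 = 0, so N* = 0.24/0.00813 = 29.5.
Set dN/dt = 0 with N > 0: 0.326 - 0.00999C = 0, so C* = 0.326/0.00999 = 32.6.

N* ≈ 29.5, C* ≈ 32.6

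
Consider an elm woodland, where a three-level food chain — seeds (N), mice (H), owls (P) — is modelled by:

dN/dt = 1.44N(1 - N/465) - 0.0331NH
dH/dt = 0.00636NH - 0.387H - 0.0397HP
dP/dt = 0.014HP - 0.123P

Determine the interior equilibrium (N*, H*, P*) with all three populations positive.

N* ≈ 371, H* ≈ 8.79, P* ≈ 49.7

From dP/dt = 0: 0.014H* = 0.123, so H* = 8.79.
From dN/dt = 0: 1.44(1 - N*/465) = 0.0331·8.79, giving N* = 465·(1 - 0.202) = 371.
From dH/dt = 0: 0.00636·371 - 0.387 = 0.0397P*, so P* = 1.97/0.0397 = 49.7.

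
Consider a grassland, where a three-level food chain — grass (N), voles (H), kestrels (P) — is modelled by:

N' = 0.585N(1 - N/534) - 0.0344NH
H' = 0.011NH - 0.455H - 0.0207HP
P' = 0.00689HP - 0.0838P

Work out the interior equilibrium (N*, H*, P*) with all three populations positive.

N* ≈ 152, H* ≈ 12.2, P* ≈ 58.8

From dP/dt = 0: 0.00689H* = 0.0838, so H* = 12.2.
From dN/dt = 0: 0.585(1 - N*/534) = 0.0344·12.2, giving N* = 534·(1 - 0.715) = 152.
From dH/dt = 0: 0.011·152 - 0.455 = 0.0207P*, so P* = 1.22/0.0207 = 58.8.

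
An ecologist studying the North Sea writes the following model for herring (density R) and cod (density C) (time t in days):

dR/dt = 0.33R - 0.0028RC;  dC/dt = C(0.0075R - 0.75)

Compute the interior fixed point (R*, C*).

Set dC/dt = 0 with C > 0: 0.0075R - 0.75 = 0, so R* = 0.75/0.0075 = 100.
Set dR/dt = 0 with R > 0: 0.33 - 0.0028C = 0, so C* = 0.33/0.0028 = 118.

R* ≈ 100, C* ≈ 118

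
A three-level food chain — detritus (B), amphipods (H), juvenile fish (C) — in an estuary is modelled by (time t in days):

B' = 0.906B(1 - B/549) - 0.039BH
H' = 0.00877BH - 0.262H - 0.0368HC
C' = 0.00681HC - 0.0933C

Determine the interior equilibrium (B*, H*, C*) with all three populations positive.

B* ≈ 225, H* ≈ 13.7, C* ≈ 46.6

From dC/dt = 0: 0.00681H* = 0.0933, so H* = 13.7.
From dB/dt = 0: 0.906(1 - B*/549) = 0.039·13.7, giving B* = 549·(1 - 0.59) = 225.
From dH/dt = 0: 0.00877·225 - 0.262 = 0.0368C*, so C* = 1.71/0.0368 = 46.6.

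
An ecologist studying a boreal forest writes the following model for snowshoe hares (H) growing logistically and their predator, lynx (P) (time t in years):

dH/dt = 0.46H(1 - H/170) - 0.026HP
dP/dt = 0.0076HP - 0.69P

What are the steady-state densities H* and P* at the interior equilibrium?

H* ≈ 90.8, P* ≈ 8.24

From dP/dt = 0 with P > 0: 0.0076H* = 0.69, so H* = 90.8.
Substitute into dH/dt = 0: 0.46(1 - 90.8/170) = 0.026P*.
The bracket is 0.466, giving P* = 0.214/0.026 = 8.24.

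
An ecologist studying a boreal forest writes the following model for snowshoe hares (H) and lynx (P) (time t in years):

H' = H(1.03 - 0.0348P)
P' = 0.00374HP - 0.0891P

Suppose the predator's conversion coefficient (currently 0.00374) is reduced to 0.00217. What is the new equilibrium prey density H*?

At the interior fixed point, setting dP/dt = 0 with P > 0 fixes H* = (predator death rate)/(HP coefficient) — independent of the other coefficients.
With the change, H* = 0.0891/0.00217 = 41.1; it rises from 23.8.

H* ≈ 41.1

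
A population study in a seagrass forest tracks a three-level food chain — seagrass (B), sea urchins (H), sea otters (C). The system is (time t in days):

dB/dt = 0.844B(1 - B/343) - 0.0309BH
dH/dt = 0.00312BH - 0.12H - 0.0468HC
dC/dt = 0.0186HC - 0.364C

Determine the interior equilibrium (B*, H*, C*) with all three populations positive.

From dC/dt = 0: 0.0186H* = 0.364, so H* = 19.6.
From dB/dt = 0: 0.844(1 - B*/343) = 0.0309·19.6, giving B* = 343·(1 - 0.716) = 97.2.
From dH/dt = 0: 0.00312·97.2 - 0.12 = 0.0468C*, so C* = 0.183/0.0468 = 3.92.

B* ≈ 97.2, H* ≈ 19.6, C* ≈ 3.92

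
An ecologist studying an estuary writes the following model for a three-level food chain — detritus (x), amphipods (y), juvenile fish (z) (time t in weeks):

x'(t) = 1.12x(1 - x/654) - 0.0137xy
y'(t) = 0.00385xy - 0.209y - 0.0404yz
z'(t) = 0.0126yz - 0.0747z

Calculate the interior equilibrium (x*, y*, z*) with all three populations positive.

x* ≈ 607, y* ≈ 5.93, z* ≈ 52.6

From dz/dt = 0: 0.0126y* = 0.0747, so y* = 5.93.
From dx/dt = 0: 1.12(1 - x*/654) = 0.0137·5.93, giving x* = 654·(1 - 0.0725) = 607.
From dy/dt = 0: 0.00385·607 - 0.209 = 0.0404z*, so z* = 2.13/0.0404 = 52.6.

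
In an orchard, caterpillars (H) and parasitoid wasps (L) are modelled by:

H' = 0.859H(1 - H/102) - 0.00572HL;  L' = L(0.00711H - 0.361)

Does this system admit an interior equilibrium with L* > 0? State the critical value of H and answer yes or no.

Threshold H = 50.8; K > 50.8, so yes, the predator persists.

The predator equation gives dL/dt > 0 only when H > 0.361/0.00711 = 50.8.
Without the predator, H → K = 102. Since 102 > 50.8, the predator can invade and persist.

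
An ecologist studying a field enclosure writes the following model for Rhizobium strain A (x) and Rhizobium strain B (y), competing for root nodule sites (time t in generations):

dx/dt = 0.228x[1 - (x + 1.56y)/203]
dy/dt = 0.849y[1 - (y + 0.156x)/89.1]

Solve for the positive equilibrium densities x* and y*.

Setting both brackets to zero gives the nullclines x + 1.56y = 203 and 0.156x + y = 89.1.
Substituting y = 89.1 - 0.156x into the first: x(1 - 1.56·0.156) = 203 - 1.56·89.1.
So x* = 64/0.757 = 84.6, and then y* = 89.1 - 0.156·84.6 = 75.9.

x* ≈ 84.6, y* ≈ 75.9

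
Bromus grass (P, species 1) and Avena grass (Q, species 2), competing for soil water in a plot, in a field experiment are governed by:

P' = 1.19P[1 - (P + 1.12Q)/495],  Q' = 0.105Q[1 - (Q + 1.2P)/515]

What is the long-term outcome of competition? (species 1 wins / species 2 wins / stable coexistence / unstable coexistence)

unstable coexistence (outcome depends on initial conditions)

Compare the nullcline intercepts: K1/α12 = 495/1.12 = 442 < K2 = 515; K2/α21 = 515/1.2 = 429 < K1 = 495.
Since both are reversed, neither can invade when rare; the interior point is a saddle.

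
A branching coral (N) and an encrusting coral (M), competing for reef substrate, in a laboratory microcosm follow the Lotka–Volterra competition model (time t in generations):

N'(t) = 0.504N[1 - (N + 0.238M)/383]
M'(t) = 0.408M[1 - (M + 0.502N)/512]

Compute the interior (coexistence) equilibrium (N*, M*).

Setting both brackets to zero gives the nullclines N + 0.238M = 383 and 0.502N + M = 512.
Substituting M = 512 - 0.502N into the first: N(1 - 0.238·0.502) = 383 - 0.238·512.
So N* = 261/0.881 = 297, and then M* = 512 - 0.502·297 = 363.

N* ≈ 297, M* ≈ 363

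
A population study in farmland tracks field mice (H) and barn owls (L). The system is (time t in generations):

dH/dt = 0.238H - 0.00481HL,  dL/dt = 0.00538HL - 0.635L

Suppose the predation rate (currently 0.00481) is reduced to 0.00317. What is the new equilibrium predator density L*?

At the interior fixed point, setting dH/dt = 0 with H > 0 fixes L* = (prey growth rate)/(HL coefficient) — independent of the other coefficients.
With the change, L* = 0.238/0.00317 = 75.1; it rises from 49.5.

L* ≈ 75.1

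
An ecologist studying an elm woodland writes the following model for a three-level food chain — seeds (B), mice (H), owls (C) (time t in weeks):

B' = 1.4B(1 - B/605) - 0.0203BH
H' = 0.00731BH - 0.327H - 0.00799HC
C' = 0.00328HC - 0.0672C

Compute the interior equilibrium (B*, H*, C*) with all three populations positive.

From dC/dt = 0: 0.00328H* = 0.0672, so H* = 20.5.
From dB/dt = 0: 1.4(1 - B*/605) = 0.0203·20.5, giving B* = 605·(1 - 0.297) = 425.
From dH/dt = 0: 0.00731·425 - 0.327 = 0.00799C*, so C* = 2.78/0.00799 = 348.

B* ≈ 425, H* ≈ 20.5, C* ≈ 348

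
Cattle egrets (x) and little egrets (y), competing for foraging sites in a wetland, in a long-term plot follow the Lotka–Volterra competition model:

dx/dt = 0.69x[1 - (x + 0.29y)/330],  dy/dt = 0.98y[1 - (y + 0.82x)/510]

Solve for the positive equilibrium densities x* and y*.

Setting both brackets to zero gives the nullclines x + 0.29y = 330 and 0.82x + y = 510.
Substituting y = 510 - 0.82x into the first: x(1 - 0.29·0.82) = 330 - 0.29·510.
So x* = 182/0.762 = 239, and then y* = 510 - 0.82·239 = 314.

x* ≈ 239, y* ≈ 314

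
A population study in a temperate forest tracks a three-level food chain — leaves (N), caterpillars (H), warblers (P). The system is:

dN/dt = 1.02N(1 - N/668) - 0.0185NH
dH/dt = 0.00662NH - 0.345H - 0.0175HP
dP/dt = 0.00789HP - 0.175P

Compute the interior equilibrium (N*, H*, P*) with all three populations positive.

From dP/dt = 0: 0.00789H* = 0.175, so H* = 22.2.
From dN/dt = 0: 1.02(1 - N*/668) = 0.0185·22.2, giving N* = 668·(1 - 0.402) = 399.
From dH/dt = 0: 0.00662·399 - 0.345 = 0.0175P*, so P* = 2.3/0.0175 = 131.

N* ≈ 399, H* ≈ 22.2, P* ≈ 131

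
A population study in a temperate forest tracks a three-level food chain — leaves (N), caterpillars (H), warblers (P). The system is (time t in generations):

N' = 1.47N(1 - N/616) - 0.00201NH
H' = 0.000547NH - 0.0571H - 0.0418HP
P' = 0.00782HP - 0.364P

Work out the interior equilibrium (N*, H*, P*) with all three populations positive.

From dP/dt = 0: 0.00782H* = 0.364, so H* = 46.5.
From dN/dt = 0: 1.47(1 - N*/616) = 0.00201·46.5, giving N* = 616·(1 - 0.0636) = 577.
From dH/dt = 0: 0.000547·577 - 0.0571 = 0.0418P*, so P* = 0.258/0.0418 = 6.18.

N* ≈ 577, H* ≈ 46.5, P* ≈ 6.18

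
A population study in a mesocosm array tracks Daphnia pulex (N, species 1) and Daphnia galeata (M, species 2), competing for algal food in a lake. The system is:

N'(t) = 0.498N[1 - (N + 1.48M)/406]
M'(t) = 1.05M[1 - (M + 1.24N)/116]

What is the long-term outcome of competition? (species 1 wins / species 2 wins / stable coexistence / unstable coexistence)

Compare the nullcline intercepts: K1/α12 = 406/1.48 = 274 > K2 = 116; K2/α21 = 116/1.24 = 93.5 < K1 = 406.
Since the inequalities point opposite ways, species 1 can invade but species 2 cannot.

species 1 excludes species 2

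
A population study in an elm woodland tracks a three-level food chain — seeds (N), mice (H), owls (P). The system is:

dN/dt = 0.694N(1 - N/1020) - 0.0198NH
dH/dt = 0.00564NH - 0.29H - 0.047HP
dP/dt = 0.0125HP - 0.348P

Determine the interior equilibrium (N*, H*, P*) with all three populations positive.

From dP/dt = 0: 0.0125H* = 0.348, so H* = 27.8.
From dN/dt = 0: 0.694(1 - N*/1020) = 0.0198·27.8, giving N* = 1020·(1 - 0.794) = 210.
From dH/dt = 0: 0.00564·210 - 0.29 = 0.047P*, so P* = 0.893/0.047 = 19.

N* ≈ 210, H* ≈ 27.8, P* ≈ 19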